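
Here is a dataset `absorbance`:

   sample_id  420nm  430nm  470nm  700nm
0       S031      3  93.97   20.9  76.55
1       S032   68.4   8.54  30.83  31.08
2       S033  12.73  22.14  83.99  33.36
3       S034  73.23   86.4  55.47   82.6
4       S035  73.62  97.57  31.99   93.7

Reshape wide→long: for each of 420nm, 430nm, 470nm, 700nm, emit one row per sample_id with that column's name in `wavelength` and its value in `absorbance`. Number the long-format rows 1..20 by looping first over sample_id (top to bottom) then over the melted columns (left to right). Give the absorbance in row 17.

20 rows total (5 × 4). Row 17: index ⌊(17-1)/4⌋ = 4 into sample_id → S035; (17-1) mod 4 = 0 into the melted columns → 420nm.
So row 17 is (S035, 420nm, 73.62); absorbance = 73.62.

73.62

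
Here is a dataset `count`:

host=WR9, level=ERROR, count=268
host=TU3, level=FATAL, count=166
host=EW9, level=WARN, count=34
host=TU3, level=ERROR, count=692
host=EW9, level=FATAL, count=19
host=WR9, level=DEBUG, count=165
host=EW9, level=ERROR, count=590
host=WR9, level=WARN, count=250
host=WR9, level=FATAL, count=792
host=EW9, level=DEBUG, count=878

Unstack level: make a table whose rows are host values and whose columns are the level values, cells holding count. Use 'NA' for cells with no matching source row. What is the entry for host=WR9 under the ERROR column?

268

The long row with host=WR9, level=ERROR has count=268.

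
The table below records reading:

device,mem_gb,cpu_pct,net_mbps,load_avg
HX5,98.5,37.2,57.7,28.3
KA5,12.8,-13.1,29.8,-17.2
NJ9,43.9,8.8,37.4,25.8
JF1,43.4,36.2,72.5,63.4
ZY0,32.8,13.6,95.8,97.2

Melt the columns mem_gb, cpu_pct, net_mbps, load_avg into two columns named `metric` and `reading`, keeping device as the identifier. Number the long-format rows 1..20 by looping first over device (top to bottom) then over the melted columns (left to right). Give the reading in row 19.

20 rows total (5 × 4). Row 19: index ⌊(19-1)/4⌋ = 4 into device → ZY0; (19-1) mod 4 = 2 into the melted columns → net_mbps.
So row 19 is (ZY0, net_mbps, 95.8); reading = 95.8.

95.8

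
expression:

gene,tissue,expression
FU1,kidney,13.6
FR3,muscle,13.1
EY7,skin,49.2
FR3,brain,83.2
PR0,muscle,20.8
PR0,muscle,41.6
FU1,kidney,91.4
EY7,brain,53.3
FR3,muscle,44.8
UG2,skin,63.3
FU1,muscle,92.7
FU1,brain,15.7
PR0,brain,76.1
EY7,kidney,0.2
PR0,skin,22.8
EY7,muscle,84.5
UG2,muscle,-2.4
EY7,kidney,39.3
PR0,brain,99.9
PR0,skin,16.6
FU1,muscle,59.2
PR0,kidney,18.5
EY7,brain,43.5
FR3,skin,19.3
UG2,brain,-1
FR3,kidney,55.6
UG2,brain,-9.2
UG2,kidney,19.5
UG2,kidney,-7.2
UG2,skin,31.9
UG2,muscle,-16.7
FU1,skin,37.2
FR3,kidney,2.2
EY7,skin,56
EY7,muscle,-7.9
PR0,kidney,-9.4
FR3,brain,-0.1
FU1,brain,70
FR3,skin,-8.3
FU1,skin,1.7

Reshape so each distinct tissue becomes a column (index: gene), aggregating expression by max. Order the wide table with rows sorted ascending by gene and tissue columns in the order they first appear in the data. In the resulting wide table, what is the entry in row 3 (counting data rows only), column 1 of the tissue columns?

With rows sorted ascending by gene, row 3 is gene=FU1. tissue columns in first-appearance order: kidney, muscle, skin, brain; column 1 is kidney.
Long rows with gene=FU1, tissue=kidney: max(13.6, 91.4) = 91.4.

91.4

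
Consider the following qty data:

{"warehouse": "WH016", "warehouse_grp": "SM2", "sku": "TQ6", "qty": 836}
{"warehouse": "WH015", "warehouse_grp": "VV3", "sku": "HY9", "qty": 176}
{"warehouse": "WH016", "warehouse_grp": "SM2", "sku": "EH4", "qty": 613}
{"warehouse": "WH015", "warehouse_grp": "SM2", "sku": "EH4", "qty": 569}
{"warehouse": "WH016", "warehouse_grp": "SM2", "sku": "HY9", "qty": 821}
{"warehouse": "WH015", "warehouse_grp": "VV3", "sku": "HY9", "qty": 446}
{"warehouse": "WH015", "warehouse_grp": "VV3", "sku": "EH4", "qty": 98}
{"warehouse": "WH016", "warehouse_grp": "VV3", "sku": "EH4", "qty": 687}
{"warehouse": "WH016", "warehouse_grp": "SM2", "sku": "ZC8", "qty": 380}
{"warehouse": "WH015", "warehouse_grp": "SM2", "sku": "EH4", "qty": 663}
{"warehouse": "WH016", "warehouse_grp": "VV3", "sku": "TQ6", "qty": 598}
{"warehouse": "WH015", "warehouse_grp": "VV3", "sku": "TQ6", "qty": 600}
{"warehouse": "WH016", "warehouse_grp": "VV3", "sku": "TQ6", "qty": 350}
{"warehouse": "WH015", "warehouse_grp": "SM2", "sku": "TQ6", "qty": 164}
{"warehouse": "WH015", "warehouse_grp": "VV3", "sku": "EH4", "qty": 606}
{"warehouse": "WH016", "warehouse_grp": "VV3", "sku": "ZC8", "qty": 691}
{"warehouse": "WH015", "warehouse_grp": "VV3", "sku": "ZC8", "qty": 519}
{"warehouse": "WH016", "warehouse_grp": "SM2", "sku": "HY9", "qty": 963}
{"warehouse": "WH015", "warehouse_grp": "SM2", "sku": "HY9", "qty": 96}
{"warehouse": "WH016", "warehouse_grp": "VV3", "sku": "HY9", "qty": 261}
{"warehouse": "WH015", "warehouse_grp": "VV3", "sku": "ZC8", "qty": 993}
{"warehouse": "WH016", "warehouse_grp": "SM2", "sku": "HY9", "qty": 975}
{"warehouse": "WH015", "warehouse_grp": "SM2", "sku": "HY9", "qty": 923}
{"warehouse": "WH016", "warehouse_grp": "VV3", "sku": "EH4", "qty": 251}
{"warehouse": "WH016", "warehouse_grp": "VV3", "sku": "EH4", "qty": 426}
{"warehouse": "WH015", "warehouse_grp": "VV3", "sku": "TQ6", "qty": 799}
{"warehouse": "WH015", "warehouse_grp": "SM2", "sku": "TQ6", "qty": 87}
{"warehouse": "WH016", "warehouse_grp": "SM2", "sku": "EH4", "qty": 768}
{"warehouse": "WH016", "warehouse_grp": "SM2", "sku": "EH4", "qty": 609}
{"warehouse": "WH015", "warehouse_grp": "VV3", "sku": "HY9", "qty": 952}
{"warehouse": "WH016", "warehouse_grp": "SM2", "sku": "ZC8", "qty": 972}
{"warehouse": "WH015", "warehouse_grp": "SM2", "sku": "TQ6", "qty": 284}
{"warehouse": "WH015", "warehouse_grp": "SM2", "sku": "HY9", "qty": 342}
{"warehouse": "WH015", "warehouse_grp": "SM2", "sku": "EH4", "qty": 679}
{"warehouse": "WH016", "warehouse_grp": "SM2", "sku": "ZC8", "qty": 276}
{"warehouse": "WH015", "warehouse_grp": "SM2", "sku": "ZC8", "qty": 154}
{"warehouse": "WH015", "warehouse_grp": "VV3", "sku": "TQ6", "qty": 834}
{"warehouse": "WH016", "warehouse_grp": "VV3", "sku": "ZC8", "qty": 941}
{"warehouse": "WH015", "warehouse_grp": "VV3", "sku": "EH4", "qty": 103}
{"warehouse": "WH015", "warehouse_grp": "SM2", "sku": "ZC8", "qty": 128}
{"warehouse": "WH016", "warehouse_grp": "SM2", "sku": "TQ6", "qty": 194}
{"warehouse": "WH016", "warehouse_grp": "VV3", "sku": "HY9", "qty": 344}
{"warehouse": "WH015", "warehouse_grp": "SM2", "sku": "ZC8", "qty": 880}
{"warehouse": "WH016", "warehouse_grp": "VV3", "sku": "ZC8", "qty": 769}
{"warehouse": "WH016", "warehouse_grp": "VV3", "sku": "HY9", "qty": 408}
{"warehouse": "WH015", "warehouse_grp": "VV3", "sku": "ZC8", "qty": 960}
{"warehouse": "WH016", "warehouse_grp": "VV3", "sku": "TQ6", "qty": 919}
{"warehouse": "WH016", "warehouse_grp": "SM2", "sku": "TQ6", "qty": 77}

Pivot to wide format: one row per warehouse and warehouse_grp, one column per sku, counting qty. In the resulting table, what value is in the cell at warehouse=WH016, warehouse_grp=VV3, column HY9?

3

Rows with warehouse=WH016, warehouse_grp=VV3 and sku=HY9: qty values are 261, 344, 408.
3 rows match — count = 3.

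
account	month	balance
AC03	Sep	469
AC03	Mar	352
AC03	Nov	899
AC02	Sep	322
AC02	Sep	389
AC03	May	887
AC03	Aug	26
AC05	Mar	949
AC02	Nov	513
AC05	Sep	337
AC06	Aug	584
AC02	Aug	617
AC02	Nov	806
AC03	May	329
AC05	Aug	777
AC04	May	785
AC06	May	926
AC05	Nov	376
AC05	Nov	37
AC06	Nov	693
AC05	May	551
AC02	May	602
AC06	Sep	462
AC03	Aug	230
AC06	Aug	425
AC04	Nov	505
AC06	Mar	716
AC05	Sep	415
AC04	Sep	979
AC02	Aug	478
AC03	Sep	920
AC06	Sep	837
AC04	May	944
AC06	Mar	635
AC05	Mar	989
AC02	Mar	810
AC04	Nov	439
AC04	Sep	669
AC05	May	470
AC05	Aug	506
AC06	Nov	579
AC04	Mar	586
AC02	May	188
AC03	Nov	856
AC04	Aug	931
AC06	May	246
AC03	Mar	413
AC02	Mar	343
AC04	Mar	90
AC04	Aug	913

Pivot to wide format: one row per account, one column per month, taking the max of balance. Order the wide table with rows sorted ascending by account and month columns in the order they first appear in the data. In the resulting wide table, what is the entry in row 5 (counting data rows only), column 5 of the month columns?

With rows sorted ascending by account, row 5 is account=AC06. month columns in first-appearance order: Sep, Mar, Nov, May, Aug; column 5 is Aug.
Long rows with account=AC06, month=Aug: max(584, 425) = 584.

584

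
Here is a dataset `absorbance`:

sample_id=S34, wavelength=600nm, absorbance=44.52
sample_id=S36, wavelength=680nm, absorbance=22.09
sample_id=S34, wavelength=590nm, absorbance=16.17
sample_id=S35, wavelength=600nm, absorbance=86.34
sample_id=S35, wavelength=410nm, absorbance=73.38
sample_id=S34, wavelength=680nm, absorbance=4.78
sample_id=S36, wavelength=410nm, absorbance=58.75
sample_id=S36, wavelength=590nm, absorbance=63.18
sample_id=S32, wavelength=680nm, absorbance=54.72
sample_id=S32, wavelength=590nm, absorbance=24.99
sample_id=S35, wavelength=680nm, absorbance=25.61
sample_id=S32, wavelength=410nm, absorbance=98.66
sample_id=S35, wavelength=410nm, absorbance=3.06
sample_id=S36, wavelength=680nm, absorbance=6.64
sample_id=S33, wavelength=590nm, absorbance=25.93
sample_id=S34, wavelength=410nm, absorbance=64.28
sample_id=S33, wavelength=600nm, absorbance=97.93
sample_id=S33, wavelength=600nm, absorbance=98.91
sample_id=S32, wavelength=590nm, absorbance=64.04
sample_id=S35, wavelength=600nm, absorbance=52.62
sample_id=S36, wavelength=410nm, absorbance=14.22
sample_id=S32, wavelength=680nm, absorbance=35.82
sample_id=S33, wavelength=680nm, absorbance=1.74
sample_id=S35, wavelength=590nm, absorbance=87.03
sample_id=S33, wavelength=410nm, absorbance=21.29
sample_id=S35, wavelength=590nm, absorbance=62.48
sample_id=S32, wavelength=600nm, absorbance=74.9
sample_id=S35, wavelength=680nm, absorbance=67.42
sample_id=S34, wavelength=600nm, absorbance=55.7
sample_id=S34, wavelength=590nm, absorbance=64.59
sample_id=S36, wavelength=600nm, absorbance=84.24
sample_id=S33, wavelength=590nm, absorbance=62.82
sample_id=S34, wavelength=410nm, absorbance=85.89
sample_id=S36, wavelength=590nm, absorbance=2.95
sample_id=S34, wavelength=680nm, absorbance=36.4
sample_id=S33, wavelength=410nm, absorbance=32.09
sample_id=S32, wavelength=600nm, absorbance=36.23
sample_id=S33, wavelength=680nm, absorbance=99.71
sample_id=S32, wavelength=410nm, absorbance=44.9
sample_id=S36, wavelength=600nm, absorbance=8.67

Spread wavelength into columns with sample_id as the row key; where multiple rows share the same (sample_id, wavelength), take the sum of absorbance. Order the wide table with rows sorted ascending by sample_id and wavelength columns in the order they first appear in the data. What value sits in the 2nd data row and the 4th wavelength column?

With rows sorted ascending by sample_id, row 2 is sample_id=S33. wavelength columns in first-appearance order: 600nm, 680nm, 590nm, 410nm; column 4 is 410nm.
Long rows with sample_id=S33, wavelength=410nm: 21.29 + 32.09 = 53.38.

53.38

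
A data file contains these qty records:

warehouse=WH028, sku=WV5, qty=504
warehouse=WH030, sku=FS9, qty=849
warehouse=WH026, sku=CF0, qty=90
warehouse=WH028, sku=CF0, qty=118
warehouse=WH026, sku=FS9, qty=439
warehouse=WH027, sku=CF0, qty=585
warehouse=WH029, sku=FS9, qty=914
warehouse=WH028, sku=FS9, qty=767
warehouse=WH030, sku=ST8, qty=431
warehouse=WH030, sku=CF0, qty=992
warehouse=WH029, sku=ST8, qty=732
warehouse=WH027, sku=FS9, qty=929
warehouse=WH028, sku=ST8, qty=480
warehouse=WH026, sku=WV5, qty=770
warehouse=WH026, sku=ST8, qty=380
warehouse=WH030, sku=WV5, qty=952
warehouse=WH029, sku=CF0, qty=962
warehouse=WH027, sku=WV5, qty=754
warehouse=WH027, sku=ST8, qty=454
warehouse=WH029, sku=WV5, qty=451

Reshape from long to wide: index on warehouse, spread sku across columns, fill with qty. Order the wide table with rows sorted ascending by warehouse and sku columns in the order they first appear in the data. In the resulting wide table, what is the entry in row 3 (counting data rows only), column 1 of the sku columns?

With rows sorted ascending by warehouse, row 3 is warehouse=WH028. sku columns in first-appearance order: WV5, FS9, CF0, ST8; column 1 is WV5.
Long rows with warehouse=WH028, sku=WV5: qty = 504.

504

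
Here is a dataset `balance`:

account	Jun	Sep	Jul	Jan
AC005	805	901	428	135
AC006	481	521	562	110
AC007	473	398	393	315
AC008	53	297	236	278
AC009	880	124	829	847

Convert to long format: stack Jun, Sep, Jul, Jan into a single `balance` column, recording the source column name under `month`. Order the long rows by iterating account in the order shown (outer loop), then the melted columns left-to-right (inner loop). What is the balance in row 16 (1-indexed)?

278

20 rows total (5 × 4). Row 16: index ⌊(16-1)/4⌋ = 3 into account → AC008; (16-1) mod 4 = 3 into the melted columns → Jan.
So row 16 is (AC008, Jan, 278); balance = 278.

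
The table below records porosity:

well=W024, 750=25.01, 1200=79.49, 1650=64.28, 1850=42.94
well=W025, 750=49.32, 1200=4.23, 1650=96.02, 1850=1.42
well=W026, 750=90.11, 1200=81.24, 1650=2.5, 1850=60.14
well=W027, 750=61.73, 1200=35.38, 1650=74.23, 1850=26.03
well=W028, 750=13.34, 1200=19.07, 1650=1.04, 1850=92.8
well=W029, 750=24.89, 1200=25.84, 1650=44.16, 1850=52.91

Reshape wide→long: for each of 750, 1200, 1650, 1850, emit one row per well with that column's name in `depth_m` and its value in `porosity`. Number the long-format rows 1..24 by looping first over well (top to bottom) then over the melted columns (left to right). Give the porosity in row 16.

24 rows total (6 × 4). Row 16: index ⌊(16-1)/4⌋ = 3 into well → W027; (16-1) mod 4 = 3 into the melted columns → 1850.
So row 16 is (W027, 1850, 26.03); porosity = 26.03.

26.03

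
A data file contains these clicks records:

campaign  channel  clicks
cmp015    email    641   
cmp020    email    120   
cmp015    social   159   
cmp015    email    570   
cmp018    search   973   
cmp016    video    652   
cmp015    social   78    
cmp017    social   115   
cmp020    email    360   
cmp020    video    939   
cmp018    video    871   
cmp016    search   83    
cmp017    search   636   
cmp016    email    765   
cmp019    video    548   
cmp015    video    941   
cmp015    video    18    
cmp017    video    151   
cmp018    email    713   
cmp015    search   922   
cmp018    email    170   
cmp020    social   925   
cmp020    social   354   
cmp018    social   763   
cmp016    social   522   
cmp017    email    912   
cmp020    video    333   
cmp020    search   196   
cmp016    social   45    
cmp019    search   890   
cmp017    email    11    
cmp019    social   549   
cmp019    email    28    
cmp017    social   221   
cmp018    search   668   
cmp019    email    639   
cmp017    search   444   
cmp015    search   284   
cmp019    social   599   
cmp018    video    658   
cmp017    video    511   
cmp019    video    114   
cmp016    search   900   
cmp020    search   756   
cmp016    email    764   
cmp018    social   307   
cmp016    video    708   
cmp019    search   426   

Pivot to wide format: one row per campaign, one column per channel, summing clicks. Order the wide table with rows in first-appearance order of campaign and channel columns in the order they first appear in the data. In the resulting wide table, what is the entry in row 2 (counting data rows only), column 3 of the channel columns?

With rows in first-appearance order of campaign, row 2 is campaign=cmp020. channel columns in first-appearance order: email, social, search, video; column 3 is search.
Long rows with campaign=cmp020, channel=search: 196 + 756 = 952.

952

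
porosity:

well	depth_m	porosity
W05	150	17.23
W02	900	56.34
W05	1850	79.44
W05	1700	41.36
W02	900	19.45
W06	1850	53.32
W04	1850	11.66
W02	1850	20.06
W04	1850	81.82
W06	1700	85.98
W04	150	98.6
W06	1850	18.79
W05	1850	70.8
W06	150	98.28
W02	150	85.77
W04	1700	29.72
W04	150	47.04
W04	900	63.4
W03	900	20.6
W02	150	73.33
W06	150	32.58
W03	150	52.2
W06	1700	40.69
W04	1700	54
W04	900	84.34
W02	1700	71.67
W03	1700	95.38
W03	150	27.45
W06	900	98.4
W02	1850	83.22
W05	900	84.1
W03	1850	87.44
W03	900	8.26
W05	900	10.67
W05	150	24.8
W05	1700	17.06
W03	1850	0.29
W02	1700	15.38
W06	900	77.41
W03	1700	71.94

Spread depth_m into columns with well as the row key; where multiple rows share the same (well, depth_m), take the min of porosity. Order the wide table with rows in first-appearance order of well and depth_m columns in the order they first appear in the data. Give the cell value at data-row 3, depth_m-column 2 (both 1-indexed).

77.41

With rows in first-appearance order of well, row 3 is well=W06. depth_m columns in first-appearance order: 150, 900, 1850, 1700; column 2 is 900.
Long rows with well=W06, depth_m=900: min(98.4, 77.41) = 77.41.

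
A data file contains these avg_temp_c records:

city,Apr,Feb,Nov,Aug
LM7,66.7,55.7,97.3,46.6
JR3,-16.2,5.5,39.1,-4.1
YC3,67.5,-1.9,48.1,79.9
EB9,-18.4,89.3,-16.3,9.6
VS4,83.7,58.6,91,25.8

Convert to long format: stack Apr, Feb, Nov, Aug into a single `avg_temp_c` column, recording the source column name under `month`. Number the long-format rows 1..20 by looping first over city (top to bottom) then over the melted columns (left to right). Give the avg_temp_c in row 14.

20 rows total (5 × 4). Row 14: index ⌊(14-1)/4⌋ = 3 into city → EB9; (14-1) mod 4 = 1 into the melted columns → Feb.
So row 14 is (EB9, Feb, 89.3); avg_temp_c = 89.3.

89.3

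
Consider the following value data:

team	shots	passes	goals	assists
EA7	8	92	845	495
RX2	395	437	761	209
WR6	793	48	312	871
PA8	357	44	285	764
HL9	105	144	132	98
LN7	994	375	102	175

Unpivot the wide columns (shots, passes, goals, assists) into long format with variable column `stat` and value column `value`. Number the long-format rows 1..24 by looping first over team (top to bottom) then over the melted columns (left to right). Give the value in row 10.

24 rows total (6 × 4). Row 10: index ⌊(10-1)/4⌋ = 2 into team → WR6; (10-1) mod 4 = 1 into the melted columns → passes.
So row 10 is (WR6, passes, 48); value = 48.

48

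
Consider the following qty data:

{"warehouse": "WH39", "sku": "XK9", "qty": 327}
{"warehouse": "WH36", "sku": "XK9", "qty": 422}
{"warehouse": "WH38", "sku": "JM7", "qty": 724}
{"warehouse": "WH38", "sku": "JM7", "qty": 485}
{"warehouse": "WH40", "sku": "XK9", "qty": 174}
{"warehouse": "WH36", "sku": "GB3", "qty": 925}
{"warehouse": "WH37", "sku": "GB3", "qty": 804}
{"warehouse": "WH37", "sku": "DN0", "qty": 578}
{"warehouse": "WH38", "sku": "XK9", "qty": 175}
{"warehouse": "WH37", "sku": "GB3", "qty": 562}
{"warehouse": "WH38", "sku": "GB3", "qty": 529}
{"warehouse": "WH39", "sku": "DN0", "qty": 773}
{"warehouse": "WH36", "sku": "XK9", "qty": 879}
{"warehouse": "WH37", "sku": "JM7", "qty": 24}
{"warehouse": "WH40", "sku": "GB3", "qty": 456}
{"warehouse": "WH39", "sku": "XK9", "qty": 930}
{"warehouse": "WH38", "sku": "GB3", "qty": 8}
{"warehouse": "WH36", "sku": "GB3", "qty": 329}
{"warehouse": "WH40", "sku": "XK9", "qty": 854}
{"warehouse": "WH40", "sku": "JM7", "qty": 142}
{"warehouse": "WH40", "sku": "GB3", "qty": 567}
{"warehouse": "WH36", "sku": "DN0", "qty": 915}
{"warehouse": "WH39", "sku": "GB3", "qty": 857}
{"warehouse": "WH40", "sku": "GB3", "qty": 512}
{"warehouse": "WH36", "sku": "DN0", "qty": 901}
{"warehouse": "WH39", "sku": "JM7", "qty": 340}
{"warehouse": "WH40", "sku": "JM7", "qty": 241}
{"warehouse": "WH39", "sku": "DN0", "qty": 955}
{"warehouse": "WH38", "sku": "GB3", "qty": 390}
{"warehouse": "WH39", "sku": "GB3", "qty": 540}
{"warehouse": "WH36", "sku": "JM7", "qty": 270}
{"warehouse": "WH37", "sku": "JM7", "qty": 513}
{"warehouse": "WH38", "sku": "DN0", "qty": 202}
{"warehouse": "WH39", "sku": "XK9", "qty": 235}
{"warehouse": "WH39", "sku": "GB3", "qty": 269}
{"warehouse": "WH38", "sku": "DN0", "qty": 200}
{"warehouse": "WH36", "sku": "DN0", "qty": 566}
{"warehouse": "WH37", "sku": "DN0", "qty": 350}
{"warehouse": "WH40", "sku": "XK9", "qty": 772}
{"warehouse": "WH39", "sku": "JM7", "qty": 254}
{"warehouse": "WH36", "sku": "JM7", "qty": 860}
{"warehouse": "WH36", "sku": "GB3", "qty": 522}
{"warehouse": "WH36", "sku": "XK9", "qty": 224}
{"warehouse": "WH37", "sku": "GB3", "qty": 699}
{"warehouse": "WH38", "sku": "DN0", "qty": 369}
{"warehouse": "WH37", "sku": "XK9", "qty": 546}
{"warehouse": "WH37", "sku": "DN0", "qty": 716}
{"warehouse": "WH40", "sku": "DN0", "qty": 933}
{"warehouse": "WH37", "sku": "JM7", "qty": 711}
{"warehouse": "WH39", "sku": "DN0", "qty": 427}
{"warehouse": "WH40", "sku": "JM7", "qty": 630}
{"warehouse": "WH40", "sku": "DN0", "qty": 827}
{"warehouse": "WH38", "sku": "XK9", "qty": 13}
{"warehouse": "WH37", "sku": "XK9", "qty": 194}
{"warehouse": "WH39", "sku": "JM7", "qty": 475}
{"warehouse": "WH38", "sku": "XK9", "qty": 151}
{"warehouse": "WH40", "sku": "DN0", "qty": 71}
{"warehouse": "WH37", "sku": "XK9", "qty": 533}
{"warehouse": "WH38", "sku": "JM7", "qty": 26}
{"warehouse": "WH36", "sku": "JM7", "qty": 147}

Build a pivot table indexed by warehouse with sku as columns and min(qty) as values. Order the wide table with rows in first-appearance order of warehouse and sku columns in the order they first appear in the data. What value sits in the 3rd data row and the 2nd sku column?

With rows in first-appearance order of warehouse, row 3 is warehouse=WH38. sku columns in first-appearance order: XK9, JM7, GB3, DN0; column 2 is JM7.
Long rows with warehouse=WH38, sku=JM7: min(724, 485, 26) = 26.

26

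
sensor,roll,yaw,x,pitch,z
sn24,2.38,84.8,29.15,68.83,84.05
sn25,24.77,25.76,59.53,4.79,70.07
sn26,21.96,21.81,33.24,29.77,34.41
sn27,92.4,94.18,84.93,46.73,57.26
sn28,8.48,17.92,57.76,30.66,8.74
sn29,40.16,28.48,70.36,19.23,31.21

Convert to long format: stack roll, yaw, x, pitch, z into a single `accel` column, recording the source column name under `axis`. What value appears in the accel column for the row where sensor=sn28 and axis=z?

Unpivoting turns each (sensor, wide-column) pair into one long row.
The wide cell at row sn28, column z holds 8.74, so the long row (sn28, z) has accel=8.74.

8.74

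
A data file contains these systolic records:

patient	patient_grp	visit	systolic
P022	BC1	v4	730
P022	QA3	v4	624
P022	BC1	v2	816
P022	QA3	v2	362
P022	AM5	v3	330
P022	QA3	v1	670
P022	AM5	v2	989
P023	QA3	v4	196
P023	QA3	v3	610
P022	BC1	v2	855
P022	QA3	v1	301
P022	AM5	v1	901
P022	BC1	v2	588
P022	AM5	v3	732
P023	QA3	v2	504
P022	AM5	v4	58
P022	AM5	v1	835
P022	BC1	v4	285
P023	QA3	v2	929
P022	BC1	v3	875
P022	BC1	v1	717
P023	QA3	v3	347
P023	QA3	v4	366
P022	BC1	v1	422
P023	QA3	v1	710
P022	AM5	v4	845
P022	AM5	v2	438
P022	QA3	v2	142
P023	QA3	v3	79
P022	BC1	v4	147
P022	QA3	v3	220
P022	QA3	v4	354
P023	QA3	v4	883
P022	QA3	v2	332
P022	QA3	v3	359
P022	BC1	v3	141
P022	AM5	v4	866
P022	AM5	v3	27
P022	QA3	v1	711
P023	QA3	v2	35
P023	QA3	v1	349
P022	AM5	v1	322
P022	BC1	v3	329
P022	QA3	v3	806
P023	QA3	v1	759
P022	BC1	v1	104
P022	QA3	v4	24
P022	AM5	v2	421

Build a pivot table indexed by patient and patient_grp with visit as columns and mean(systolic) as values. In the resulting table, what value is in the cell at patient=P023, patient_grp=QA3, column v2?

489.33

Rows with patient=P023, patient_grp=QA3 and visit=v2: systolic values are 504, 929, 35.
(504 + 929 + 35) / 3 = 489.33.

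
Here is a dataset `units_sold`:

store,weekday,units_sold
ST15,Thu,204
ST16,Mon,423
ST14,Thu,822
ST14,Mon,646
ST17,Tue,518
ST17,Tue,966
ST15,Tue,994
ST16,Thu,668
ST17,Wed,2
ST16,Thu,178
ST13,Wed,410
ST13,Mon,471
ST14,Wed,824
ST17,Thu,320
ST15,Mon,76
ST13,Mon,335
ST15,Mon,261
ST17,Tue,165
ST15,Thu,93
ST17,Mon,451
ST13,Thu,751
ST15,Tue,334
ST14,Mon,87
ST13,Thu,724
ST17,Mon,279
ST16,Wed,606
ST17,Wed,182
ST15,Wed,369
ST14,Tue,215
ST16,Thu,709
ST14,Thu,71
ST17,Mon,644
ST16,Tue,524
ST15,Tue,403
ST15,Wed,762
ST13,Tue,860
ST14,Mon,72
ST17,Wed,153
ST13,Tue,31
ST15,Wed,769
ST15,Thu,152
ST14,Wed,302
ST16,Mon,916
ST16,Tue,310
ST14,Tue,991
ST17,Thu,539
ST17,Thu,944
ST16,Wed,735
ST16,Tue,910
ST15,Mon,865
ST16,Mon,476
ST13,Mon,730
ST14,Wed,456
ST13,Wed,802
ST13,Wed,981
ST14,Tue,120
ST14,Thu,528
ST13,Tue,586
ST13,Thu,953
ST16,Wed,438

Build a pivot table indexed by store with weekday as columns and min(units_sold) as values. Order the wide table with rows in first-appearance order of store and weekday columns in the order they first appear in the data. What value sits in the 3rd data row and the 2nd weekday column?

With rows in first-appearance order of store, row 3 is store=ST14. weekday columns in first-appearance order: Thu, Mon, Tue, Wed; column 2 is Mon.
Long rows with store=ST14, weekday=Mon: min(646, 87, 72) = 72.

72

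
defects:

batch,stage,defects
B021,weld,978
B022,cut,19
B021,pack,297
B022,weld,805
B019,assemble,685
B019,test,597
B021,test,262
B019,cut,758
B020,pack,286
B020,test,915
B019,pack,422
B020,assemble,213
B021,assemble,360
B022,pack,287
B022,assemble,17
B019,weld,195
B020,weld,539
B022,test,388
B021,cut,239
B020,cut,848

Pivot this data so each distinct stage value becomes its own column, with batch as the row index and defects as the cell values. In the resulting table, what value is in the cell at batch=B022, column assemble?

17

Wide layout: rows indexed by batch, columns are the 5 distinct stage values (weld, cut, pack, assemble, test).
Cell (batch=B022, stage=assemble) draws from the long row where batch=B022 and stage=assemble, which has defects=17.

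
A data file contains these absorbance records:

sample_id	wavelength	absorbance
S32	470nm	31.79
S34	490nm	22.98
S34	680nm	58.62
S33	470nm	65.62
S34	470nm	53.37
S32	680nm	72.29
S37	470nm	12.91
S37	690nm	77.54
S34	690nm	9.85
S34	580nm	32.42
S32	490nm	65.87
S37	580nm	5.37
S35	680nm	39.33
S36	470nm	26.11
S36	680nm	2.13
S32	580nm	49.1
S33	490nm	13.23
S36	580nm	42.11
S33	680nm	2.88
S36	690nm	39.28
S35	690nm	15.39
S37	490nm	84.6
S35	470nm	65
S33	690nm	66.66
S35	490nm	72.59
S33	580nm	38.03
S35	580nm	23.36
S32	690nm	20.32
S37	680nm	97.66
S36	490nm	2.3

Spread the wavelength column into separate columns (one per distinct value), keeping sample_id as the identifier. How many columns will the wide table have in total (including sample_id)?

1 column for sample_id plus 5 distinct wavelength values → 6 columns.

6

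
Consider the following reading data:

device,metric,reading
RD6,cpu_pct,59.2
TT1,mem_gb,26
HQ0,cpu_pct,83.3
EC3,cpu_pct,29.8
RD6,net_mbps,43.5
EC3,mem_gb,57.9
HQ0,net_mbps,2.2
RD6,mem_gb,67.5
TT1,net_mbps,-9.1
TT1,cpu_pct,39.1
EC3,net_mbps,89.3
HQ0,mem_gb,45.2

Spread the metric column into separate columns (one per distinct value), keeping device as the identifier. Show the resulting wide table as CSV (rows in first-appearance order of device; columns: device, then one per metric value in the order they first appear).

device,cpu_pct,mem_gb,net_mbps
RD6,59.2,67.5,43.5
TT1,39.1,26,-9.1
HQ0,83.3,45.2,2.2
EC3,29.8,57.9,89.3

Columns: device plus the 3 distinct metric values (cpu_pct, mem_gb, net_mbps).
For example, row RD6 column cpu_pct takes reading=59.2 from the long row (RD6, cpu_pct).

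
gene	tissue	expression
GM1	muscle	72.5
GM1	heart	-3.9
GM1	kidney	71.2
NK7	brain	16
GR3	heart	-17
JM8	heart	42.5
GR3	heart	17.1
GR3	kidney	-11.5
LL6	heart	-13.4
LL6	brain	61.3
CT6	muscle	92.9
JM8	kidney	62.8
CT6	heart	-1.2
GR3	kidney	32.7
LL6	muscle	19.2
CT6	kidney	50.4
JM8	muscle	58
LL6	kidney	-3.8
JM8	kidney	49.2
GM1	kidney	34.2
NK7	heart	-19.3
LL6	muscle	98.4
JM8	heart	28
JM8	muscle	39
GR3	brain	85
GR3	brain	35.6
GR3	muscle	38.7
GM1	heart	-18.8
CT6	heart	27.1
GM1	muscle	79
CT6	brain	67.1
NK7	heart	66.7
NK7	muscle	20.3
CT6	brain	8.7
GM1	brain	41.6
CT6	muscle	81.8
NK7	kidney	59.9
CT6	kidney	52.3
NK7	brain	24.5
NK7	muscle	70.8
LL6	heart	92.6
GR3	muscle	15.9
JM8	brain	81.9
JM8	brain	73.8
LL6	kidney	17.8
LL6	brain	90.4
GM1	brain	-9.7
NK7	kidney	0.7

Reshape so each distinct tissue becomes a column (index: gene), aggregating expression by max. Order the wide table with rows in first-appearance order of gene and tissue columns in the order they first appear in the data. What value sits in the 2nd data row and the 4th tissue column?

With rows in first-appearance order of gene, row 2 is gene=NK7. tissue columns in first-appearance order: muscle, heart, kidney, brain; column 4 is brain.
Long rows with gene=NK7, tissue=brain: max(16, 24.5) = 24.5.

24.5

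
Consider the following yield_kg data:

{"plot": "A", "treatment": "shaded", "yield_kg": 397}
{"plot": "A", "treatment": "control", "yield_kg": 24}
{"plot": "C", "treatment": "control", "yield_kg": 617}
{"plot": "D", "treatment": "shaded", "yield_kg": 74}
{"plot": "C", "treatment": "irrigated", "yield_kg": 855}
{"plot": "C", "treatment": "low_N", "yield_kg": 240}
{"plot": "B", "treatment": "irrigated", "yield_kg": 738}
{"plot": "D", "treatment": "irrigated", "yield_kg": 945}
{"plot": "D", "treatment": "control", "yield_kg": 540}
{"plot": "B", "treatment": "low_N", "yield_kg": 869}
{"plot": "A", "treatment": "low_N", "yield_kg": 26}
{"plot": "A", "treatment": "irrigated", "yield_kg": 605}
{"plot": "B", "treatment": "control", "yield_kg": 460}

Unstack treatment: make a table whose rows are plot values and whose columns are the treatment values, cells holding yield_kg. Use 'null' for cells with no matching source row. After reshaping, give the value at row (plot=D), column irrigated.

945

The long row with plot=D, treatment=irrigated has yield_kg=945.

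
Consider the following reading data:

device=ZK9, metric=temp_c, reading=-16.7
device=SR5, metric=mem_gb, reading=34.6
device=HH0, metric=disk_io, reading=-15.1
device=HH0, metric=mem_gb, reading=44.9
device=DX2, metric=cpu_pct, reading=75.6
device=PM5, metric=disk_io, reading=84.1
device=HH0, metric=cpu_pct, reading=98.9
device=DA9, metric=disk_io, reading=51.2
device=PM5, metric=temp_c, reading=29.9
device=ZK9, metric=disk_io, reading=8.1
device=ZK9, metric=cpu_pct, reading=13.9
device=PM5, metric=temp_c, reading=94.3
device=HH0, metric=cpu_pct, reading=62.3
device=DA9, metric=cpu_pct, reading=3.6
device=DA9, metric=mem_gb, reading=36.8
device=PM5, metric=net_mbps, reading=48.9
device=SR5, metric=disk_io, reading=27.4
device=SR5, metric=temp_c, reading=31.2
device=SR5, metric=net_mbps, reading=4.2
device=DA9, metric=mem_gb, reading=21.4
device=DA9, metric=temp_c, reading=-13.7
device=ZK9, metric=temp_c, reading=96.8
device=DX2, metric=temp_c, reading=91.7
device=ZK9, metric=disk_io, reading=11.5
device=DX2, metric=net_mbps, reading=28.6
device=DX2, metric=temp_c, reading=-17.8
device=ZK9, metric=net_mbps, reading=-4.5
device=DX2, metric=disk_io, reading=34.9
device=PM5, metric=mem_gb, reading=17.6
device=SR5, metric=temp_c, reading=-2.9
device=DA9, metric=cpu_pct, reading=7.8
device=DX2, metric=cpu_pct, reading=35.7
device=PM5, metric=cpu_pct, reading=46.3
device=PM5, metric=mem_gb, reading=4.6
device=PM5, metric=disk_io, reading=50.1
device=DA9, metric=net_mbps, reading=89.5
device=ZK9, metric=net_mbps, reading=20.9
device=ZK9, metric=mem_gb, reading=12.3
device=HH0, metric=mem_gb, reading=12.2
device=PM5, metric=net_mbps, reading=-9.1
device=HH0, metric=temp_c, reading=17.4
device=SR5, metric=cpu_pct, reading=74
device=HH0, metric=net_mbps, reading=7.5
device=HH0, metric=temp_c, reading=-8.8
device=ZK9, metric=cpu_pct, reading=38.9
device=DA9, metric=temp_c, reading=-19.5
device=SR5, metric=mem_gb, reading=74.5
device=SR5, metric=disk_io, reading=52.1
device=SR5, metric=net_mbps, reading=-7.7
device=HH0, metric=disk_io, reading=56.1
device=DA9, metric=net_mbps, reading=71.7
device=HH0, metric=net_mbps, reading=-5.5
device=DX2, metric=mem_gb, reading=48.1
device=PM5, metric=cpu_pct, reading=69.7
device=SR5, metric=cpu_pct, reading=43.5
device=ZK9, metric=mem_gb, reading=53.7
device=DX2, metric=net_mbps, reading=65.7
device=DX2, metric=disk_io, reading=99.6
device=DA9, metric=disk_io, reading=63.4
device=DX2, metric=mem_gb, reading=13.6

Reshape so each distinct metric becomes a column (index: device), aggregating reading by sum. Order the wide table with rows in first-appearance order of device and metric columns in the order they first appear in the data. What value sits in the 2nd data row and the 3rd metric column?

79.5

With rows in first-appearance order of device, row 2 is device=SR5. metric columns in first-appearance order: temp_c, mem_gb, disk_io, cpu_pct, net_mbps; column 3 is disk_io.
Long rows with device=SR5, metric=disk_io: 27.4 + 52.1 = 79.5.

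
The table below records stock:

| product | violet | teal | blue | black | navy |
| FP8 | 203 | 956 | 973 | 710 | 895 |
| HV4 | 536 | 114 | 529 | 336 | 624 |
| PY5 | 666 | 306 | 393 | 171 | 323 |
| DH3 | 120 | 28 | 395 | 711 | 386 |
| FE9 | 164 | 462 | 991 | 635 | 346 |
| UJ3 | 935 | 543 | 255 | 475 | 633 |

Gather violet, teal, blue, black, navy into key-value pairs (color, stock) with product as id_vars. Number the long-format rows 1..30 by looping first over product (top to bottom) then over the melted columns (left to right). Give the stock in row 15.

30 rows total (6 × 5). Row 15: index ⌊(15-1)/5⌋ = 2 into product → PY5; (15-1) mod 5 = 4 into the melted columns → navy.
So row 15 is (PY5, navy, 323); stock = 323.

323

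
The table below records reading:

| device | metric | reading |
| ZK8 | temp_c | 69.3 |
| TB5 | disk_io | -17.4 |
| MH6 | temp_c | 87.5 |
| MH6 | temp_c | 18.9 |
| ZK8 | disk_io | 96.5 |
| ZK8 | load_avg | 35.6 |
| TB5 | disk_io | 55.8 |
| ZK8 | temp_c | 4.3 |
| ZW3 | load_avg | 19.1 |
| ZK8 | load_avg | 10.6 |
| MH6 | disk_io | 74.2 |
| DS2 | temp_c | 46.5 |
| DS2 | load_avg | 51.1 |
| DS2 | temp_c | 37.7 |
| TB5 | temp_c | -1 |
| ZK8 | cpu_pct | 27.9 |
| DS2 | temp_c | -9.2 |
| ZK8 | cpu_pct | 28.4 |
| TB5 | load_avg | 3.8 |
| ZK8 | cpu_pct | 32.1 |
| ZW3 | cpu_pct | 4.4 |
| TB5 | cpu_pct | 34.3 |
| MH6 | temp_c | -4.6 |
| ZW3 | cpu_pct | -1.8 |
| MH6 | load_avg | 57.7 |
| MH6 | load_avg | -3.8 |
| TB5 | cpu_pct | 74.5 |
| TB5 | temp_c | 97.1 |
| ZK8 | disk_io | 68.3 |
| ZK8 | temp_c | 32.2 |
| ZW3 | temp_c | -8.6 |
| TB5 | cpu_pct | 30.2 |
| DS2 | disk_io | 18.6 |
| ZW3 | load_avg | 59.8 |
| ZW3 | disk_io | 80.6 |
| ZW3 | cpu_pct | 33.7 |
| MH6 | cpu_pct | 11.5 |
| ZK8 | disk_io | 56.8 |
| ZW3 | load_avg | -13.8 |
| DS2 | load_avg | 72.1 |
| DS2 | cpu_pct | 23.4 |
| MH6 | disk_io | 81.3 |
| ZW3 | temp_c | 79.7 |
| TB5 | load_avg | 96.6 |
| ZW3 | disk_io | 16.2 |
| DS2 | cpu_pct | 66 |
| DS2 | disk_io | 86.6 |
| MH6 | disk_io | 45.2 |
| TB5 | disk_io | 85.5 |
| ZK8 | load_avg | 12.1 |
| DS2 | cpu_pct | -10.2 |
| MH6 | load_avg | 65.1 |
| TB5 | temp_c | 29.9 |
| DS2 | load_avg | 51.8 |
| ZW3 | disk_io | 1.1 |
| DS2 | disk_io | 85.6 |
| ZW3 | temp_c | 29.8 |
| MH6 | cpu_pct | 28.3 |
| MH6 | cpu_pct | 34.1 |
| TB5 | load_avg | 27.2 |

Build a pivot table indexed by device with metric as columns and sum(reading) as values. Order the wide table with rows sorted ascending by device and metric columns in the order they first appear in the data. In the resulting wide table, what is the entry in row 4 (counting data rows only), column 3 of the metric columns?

58.3

With rows sorted ascending by device, row 4 is device=ZK8. metric columns in first-appearance order: temp_c, disk_io, load_avg, cpu_pct; column 3 is load_avg.
Long rows with device=ZK8, metric=load_avg: 35.6 + 10.6 + 12.1 = 58.3.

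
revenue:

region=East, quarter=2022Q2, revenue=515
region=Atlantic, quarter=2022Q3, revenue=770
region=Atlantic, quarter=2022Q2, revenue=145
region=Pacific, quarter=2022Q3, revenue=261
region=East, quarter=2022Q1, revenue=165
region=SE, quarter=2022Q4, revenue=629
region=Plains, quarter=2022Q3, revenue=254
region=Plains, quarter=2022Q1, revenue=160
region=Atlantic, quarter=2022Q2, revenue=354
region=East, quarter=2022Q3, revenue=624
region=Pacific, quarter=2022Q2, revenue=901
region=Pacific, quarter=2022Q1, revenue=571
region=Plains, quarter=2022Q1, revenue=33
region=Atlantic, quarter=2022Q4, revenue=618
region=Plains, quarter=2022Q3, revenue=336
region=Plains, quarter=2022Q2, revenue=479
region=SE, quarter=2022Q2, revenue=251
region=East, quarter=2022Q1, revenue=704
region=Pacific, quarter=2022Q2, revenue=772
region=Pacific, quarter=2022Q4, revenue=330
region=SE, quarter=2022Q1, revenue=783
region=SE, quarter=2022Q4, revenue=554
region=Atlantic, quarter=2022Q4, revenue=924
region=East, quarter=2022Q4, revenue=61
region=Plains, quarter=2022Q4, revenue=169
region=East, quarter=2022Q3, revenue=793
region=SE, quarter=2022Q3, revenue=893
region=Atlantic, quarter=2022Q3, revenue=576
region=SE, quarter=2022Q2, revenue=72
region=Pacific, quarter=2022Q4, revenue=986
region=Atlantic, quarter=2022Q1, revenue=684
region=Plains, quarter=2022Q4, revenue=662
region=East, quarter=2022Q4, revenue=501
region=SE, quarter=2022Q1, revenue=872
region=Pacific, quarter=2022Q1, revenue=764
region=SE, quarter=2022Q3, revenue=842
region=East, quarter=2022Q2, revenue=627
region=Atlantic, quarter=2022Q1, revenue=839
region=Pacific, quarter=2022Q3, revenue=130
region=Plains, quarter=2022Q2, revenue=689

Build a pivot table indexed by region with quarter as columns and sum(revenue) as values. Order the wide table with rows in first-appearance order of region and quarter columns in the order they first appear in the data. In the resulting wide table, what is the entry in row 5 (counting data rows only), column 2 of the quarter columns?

590

With rows in first-appearance order of region, row 5 is region=Plains. quarter columns in first-appearance order: 2022Q2, 2022Q3, 2022Q1, 2022Q4; column 2 is 2022Q3.
Long rows with region=Plains, quarter=2022Q3: 254 + 336 = 590.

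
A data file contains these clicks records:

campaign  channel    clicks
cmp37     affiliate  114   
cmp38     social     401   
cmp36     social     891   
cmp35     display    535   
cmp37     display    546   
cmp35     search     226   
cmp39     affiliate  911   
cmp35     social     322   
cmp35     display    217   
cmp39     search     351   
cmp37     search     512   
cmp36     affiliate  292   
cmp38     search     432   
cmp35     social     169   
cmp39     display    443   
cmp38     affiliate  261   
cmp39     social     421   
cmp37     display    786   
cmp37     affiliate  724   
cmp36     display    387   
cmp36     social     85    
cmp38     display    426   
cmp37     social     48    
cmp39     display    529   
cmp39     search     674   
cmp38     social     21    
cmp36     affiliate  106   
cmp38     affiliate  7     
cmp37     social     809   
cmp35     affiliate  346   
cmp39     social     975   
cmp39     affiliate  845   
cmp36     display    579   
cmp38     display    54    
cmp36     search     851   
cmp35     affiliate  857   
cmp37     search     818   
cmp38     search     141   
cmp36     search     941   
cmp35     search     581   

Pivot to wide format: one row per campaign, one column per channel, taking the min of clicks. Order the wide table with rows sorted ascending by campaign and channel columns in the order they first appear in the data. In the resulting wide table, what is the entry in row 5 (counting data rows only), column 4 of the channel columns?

With rows sorted ascending by campaign, row 5 is campaign=cmp39. channel columns in first-appearance order: affiliate, social, display, search; column 4 is search.
Long rows with campaign=cmp39, channel=search: min(351, 674) = 351.

351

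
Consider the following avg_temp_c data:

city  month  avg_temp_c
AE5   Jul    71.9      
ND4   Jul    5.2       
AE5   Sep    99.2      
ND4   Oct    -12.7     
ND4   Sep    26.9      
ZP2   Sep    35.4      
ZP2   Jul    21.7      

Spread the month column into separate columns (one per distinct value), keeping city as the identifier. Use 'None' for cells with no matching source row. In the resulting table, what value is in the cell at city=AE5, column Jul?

The long row with city=AE5, month=Jul has avg_temp_c=71.9.

71.9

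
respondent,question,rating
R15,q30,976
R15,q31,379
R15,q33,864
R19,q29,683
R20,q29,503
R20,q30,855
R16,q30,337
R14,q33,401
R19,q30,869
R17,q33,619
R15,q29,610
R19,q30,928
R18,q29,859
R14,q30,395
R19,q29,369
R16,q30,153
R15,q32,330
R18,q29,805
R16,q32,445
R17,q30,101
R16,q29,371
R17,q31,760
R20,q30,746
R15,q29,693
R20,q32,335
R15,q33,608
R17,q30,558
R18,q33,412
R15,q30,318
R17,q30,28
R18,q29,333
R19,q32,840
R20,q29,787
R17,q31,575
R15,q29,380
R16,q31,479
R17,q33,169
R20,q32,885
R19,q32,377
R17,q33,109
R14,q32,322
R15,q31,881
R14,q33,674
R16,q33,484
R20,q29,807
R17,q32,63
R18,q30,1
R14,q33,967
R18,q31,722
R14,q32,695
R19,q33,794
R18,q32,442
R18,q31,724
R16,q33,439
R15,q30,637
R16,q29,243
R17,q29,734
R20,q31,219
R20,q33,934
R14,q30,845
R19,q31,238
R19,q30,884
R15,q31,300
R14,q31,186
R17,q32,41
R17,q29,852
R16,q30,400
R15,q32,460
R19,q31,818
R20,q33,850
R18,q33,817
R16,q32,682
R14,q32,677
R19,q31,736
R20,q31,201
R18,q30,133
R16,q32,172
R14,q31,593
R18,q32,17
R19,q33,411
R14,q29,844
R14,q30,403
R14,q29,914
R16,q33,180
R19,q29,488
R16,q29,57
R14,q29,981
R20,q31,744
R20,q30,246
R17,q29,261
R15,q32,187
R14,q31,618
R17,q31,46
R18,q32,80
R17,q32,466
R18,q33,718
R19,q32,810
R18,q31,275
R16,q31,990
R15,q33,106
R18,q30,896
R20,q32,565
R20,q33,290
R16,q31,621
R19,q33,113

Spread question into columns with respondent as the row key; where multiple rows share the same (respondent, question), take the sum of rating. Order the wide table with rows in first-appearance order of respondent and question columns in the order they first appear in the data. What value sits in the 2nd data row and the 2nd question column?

1792

With rows in first-appearance order of respondent, row 2 is respondent=R19. question columns in first-appearance order: q30, q31, q33, q29, q32; column 2 is q31.
Long rows with respondent=R19, question=q31: 238 + 818 + 736 = 1792.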